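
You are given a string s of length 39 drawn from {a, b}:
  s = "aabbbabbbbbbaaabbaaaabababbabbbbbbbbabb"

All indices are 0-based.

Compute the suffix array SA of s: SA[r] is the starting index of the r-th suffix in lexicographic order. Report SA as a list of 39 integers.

[17, 18, 12, 19, 13, 0, 20, 22, 36, 14, 24, 1, 5, 27, 38, 16, 11, 21, 35, 23, 4, 26, 37, 15, 10, 34, 3, 25, 9, 33, 2, 8, 32, 7, 31, 6, 30, 29, 28]

rank | idx | suffix
   0 |  17 | aaaabababbabbbbbbbbabb
   1 |  18 | aaabababbabbbbbbbbabb
   2 |  12 | aaabbaaaabababbabbbbbbbbabb
   3 |  19 | aabababbabbbbbbbbabb
   4 |  13 | aabbaaaabababbabbbbbbbbabb
   5 |   0 | aabbbabbbbbbaaabbaaaabababbabbbbbbbbabb
   6 |  20 | abababbabbbbbbbbabb
   7 |  22 | ababbabbbbbbbbabb
   8 |  36 | abb
   9 |  14 | abbaaaabababbabbbbbbbbabb
  10 |  24 | abbabbbbbbbbabb
  11 |   1 | abbbabbbbbbaaabbaaaabababbabbbbbbbbabb
  12 |   5 | abbbbbbaaabbaaaabababbabbbbbbbbabb
  13 |  27 | abbbbbbbbabb
  14 |  38 | b
  15 |  16 | baaaabababbabbbbbbbbabb
  16 |  11 | baaabbaaaabababbabbbbbbbbabb
  17 |  21 | bababbabbbbbbbbabb
  18 |  35 | babb
  19 |  23 | babbabbbbbbbbabb
  20 |   4 | babbbbbbaaabbaaaabababbabbbbbbbbabb
  21 |  26 | babbbbbbbbabb
  22 |  37 | bb
  23 |  15 | bbaaaabababbabbbbbbbbabb
  24 |  10 | bbaaabbaaaabababbabbbbbbbbabb
  25 |  34 | bbabb
  26 |   3 | bbabbbbbbaaabbaaaabababbabbbbbbbbabb
  27 |  25 | bbabbbbbbbbabb
  28 |   9 | bbbaaabbaaaabababbabbbbbbbbabb
  29 |  33 | bbbabb
  30 |   2 | bbbabbbbbbaaabbaaaabababbabbbbbbbbabb
  31 |   8 | bbbbaaabbaaaabababbabbbbbbbbabb
  32 |  32 | bbbbabb
  33 |   7 | bbbbbaaabbaaaabababbabbbbbbbbabb
  34 |  31 | bbbbbabb
  35 |   6 | bbbbbbaaabbaaaabababbabbbbbbbbabb
  36 |  30 | bbbbbbabb
  37 |  29 | bbbbbbbabb
  38 |  28 | bbbbbbbbabb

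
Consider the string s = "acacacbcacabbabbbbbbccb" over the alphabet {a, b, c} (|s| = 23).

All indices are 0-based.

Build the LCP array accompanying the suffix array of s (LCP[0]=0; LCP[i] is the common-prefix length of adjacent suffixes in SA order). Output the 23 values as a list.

[0, 3, 1, 3, 4, 2, 0, 1, 1, 2, 5, 4, 3, 2, 1, 2, 0, 2, 4, 3, 1, 2, 1]

sorted suffixes:
  #0 SA[0]=10  'abbabbbbbbccb'
  #1 SA[1]=13  'abbbbbbccb'
  #2 SA[2]=8  'acabbabbbbbbccb'
  #3 SA[3]=0  'acacacbcacabbabbbbbbccb'
  #4 SA[4]=2  'acacbcacabbabbbbbbccb'
  #5 SA[5]=4  'acbcacabbabbbbbbccb'
  #6 SA[6]=22  'b'
  #7 SA[7]=12  'babbbbbbccb'
  #8 SA[8]=11  'bbabbbbbbccb'
  #9 SA[9]=14  'bbbbbbccb'
  #10 SA[10]=15  'bbbbbccb'
  #11 SA[11]=16  'bbbbccb'
  #12 SA[12]=17  'bbbccb'
  #13 SA[13]=18  'bbccb'
  #14 SA[14]=6  'bcacabbabbbbbbccb'
  #15 SA[15]=19  'bccb'
  #16 SA[16]=9  'cabbabbbbbbccb'
  #17 SA[17]=7  'cacabbabbbbbbccb'
  #18 SA[18]=1  'cacacbcacabbabbbbbbccb'
  #19 SA[19]=3  'cacbcacabbabbbbbbccb'
  #20 SA[20]=21  'cb'
  #21 SA[21]=5  'cbcacabbabbbbbbccb'
  #22 SA[22]=20  'ccb'

SA = [10, 13, 8, 0, 2, 4, 22, 12, 11, 14, 15, 16, 17, 18, 6, 19, 9, 7, 1, 3, 21, 5, 20]
i: (SA[i-1],SA[i]) lcp shared
  1: (10,13) 3 'abb'
  2: (13,8) 1 'a'
  3: (8,0) 3 'aca'
  4: (0,2) 4 'acac'
  5: (2,4) 2 'ac'
  6: (4,22) 0 ''
  7: (22,12) 1 'b'
  8: (12,11) 1 'b'
  9: (11,14) 2 'bb'
  10: (14,15) 5 'bbbbb'
  11: (15,16) 4 'bbbb'
  12: (16,17) 3 'bbb'
  13: (17,18) 2 'bb'
  14: (18,6) 1 'b'
  15: (6,19) 2 'bc'
  16: (19,9) 0 ''
  17: (9,7) 2 'ca'
  18: (7,1) 4 'caca'
  19: (1,3) 3 'cac'
  20: (3,21) 1 'c'
  21: (21,5) 2 'cb'
  22: (5,20) 1 'c'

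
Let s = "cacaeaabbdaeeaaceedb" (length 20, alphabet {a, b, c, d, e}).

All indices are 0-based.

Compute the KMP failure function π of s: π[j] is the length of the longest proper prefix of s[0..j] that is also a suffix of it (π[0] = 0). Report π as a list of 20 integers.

[0, 0, 1, 2, 0, 0, 0, 0, 0, 0, 0, 0, 0, 0, 0, 1, 0, 0, 0, 0]

π[0] = 0
j=1 s[j]='a': π[1]=0 (border '')
j=2 s[j]='c': π[2]=1 (border 'c')
j=3 s[j]='a': π[3]=2 (border 'ca')
j=4 s[j]='e': k: 2→0; π[4]=0 (border '')
j=5 s[j]='a': π[5]=0 (border '')
j=6 s[j]='a': π[6]=0 (border '')
j=7 s[j]='b': π[7]=0 (border '')
j=8 s[j]='b': π[8]=0 (border '')
j=9 s[j]='d': π[9]=0 (border '')
j=10 s[j]='a': π[10]=0 (border '')
j=11 s[j]='e': π[11]=0 (border '')
j=12 s[j]='e': π[12]=0 (border '')
j=13 s[j]='a': π[13]=0 (border '')
j=14 s[j]='a': π[14]=0 (border '')
j=15 s[j]='c': π[15]=1 (border 'c')
j=16 s[j]='e': k: 1→0; π[16]=0 (border '')
j=17 s[j]='e': π[17]=0 (border '')
j=18 s[j]='d': π[18]=0 (border '')
j=19 s[j]='b': π[19]=0 (border '')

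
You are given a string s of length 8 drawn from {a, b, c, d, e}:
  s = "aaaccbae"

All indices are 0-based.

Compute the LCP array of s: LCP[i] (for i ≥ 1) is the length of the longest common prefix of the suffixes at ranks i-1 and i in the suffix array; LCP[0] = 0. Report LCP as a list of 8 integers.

[0, 2, 1, 1, 0, 0, 1, 0]

sorted suffixes:
  #0 SA[0]=0  'aaaccbae'
  #1 SA[1]=1  'aaccbae'
  #2 SA[2]=2  'accbae'
  #3 SA[3]=6  'ae'
  #4 SA[4]=5  'bae'
  #5 SA[5]=4  'cbae'
  #6 SA[6]=3  'ccbae'
  #7 SA[7]=7  'e'

SA = [0, 1, 2, 6, 5, 4, 3, 7]
i: (SA[i-1],SA[i]) lcp shared
  1: (0,1) 2 'aa'
  2: (1,2) 1 'a'
  3: (2,6) 1 'a'
  4: (6,5) 0 ''
  5: (5,4) 0 ''
  6: (4,3) 1 'c'
  7: (3,7) 0 ''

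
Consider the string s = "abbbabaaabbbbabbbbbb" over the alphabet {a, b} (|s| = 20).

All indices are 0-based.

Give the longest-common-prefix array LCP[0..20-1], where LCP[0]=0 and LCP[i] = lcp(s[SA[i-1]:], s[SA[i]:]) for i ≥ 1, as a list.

sorted suffixes:
  #0 SA[0]=6  'aaabbbbabbbbbb'
  #1 SA[1]=7  'aabbbbabbbbbb'
  #2 SA[2]=4  'abaaabbbbabbbbbb'
  #3 SA[3]=0  'abbbabaaabbbbabbbbbb'
  #4 SA[4]=8  'abbbbabbbbbb'
  #5 SA[5]=13  'abbbbbb'
  #6 SA[6]=19  'b'
  #7 SA[7]=5  'baaabbbbabbbbbb'
  #8 SA[8]=3  'babaaabbbbabbbbbb'
  #9 SA[9]=12  'babbbbbb'
  #10 SA[10]=18  'bb'
  #11 SA[11]=2  'bbabaaabbbbabbbbbb'
  #12 SA[12]=11  'bbabbbbbb'
  #13 SA[13]=17  'bbb'
  #14 SA[14]=1  'bbbabaaabbbbabbbbbb'
  #15 SA[15]=10  'bbbabbbbbb'
  #16 SA[16]=16  'bbbb'
  #17 SA[17]=9  'bbbbabbbbbb'
  #18 SA[18]=15  'bbbbb'
  #19 SA[19]=14  'bbbbbb'

SA = [6, 7, 4, 0, 8, 13, 19, 5, 3, 12, 18, 2, 11, 17, 1, 10, 16, 9, 15, 14]
[i] adj suffixes → lcp
  [1] 6/7 → 2 ('aa')
  [2] 7/4 → 1 ('a')
  [3] 4/0 → 2 ('ab')
  [4] 0/8 → 4 ('abbb')
  [5] 8/13 → 5 ('abbbb')
  [6] 13/19 → 0 ('')
  [7] 19/5 → 1 ('b')
  [8] 5/3 → 2 ('ba')
  [9] 3/12 → 3 ('bab')
  [10] 12/18 → 1 ('b')
  [11] 18/2 → 2 ('bb')
  [12] 2/11 → 4 ('bbab')
  [13] 11/17 → 2 ('bb')
  [14] 17/1 → 3 ('bbb')
  [15] 1/10 → 5 ('bbbab')
  [16] 10/16 → 3 ('bbb')
  [17] 16/9 → 4 ('bbbb')
  [18] 9/15 → 4 ('bbbb')
  [19] 15/14 → 5 ('bbbbb')

[0, 2, 1, 2, 4, 5, 0, 1, 2, 3, 1, 2, 4, 2, 3, 5, 3, 4, 4, 5]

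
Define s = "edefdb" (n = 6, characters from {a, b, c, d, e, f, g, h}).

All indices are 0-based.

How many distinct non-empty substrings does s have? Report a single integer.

19

rank→(start, suffix):
  0 → (5, 'b')
  1 → (4, 'db')
  2 → (1, 'defdb')
  3 → (0, 'edefdb')
  4 → (2, 'efdb')
  5 → (3, 'fdb')

SA = [5, 4, 1, 0, 2, 3]
rank  pair      lcp
   1  s[5:],s[4:]  0  ''
   2  s[4:],s[1:]  1  'd'
   3  s[1:],s[0:]  0  ''
   4  s[0:],s[2:]  1  'e'
   5  s[2:],s[3:]  0  ''

n(n+1)/2 = 6·7/2 = 21
Σ LCP = 0 + 0 + 1 + 0 + 1 + 0 = 2
distinct = 21 − 2 = 19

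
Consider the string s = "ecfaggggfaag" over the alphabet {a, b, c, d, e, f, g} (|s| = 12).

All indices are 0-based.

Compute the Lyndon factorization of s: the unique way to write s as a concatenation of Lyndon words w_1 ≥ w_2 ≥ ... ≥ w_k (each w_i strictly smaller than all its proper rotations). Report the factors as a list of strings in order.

emit factor 1: 'e' (i=0, period=1)
emit factor 2: 'cf' (i=1, period=2)
emit factor 3: 'aggggf' (i=3, period=6)
emit factor 4: 'aag' (i=9, period=3)

["e", "cf", "aggggf", "aag"]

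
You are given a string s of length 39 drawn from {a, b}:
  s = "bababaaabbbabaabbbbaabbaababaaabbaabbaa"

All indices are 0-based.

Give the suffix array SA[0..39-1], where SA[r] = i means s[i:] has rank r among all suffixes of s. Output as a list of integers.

rank→(start, suffix):
  0 → (38, 'a')
  1 → (37, 'aa')
  2 → (28, 'aaabbaabbaa')
  3 → (5, 'aaabbbabaabbbbaabbaababaaabbaabbaa')
  4 → (23, 'aababaaabbaabbaa')
  5 → (33, 'aabbaa')
  6 → (19, 'aabbaababaaabbaabbaa')
  7 → (29, 'aabbaabbaa')
  8 → (6, 'aabbbabaabbbbaabbaababaaabbaabbaa')
  9 → (13, 'aabbbbaabbaababaaabbaabbaa')
  10 → (26, 'abaaabbaabbaa')
  11 → (3, 'abaaabbbabaabbbbaabbaababaaabbaabbaa')
  12 → (11, 'abaabbbbaabbaababaaabbaabbaa')
  13 → (24, 'ababaaabbaabbaa')
  14 → (1, 'ababaaabbbabaabbbbaabbaababaaabbaabbaa')
  15 → (34, 'abbaa')
  16 → (20, 'abbaababaaabbaabbaa')
  17 → (30, 'abbaabbaa')
  18 → (7, 'abbbabaabbbbaabbaababaaabbaabbaa')
  19 → (14, 'abbbbaabbaababaaabbaabbaa')
  20 → (36, 'baa')
  21 → (27, 'baaabbaabbaa')
  22 → (4, 'baaabbbabaabbbbaabbaababaaabbaabbaa')
  23 → (22, 'baababaaabbaabbaa')
  24 → (32, 'baabbaa')
  25 → (18, 'baabbaababaaabbaabbaa')
  26 → (12, 'baabbbbaabbaababaaabbaabbaa')
  27 → (25, 'babaaabbaabbaa')
  28 → (2, 'babaaabbbabaabbbbaabbaababaaabbaabbaa')
  29 → (10, 'babaabbbbaabbaababaaabbaabbaa')
  30 → (0, 'bababaaabbbabaabbbbaabbaababaaabbaabbaa')
  31 → (35, 'bbaa')
  32 → (21, 'bbaababaaabbaabbaa')
  33 → (31, 'bbaabbaa')
  34 → (17, 'bbaabbaababaaabbaabbaa')
  35 → (9, 'bbabaabbbbaabbaababaaabbaabbaa')
  36 → (16, 'bbbaabbaababaaabbaabbaa')
  37 → (8, 'bbbabaabbbbaabbaababaaabbaabbaa')
  38 → (15, 'bbbbaabbaababaaabbaabbaa')

[38, 37, 28, 5, 23, 33, 19, 29, 6, 13, 26, 3, 11, 24, 1, 34, 20, 30, 7, 14, 36, 27, 4, 22, 32, 18, 12, 25, 2, 10, 0, 35, 21, 31, 17, 9, 16, 8, 15]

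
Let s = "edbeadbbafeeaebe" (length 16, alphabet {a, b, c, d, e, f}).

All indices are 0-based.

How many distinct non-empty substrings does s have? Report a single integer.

rank | idx | suffix
   0 |   4 | adbbafeeaebe
   1 |  12 | aebe
   2 |   8 | afeeaebe
   3 |   7 | bafeeaebe
   4 |   6 | bbafeeaebe
   5 |  14 | be
   6 |   2 | beadbbafeeaebe
   7 |   5 | dbbafeeaebe
   8 |   1 | dbeadbbafeeaebe
   9 |  15 | e
  10 |   3 | eadbbafeeaebe
  11 |  11 | eaebe
  12 |  13 | ebe
  13 |   0 | edbeadbbafeeaebe
  14 |  10 | eeaebe
  15 |   9 | feeaebe

SA = [4, 12, 8, 7, 6, 14, 2, 5, 1, 15, 3, 11, 13, 0, 10, 9]
rank  pair      lcp
   1  s[4:],s[12:]  1  'a'
   2  s[12:],s[8:]  1  'a'
   3  s[8:],s[7:]  0  ''
   4  s[7:],s[6:]  1  'b'
   5  s[6:],s[14:]  1  'b'
   6  s[14:],s[2:]  2  'be'
   7  s[2:],s[5:]  0  ''
   8  s[5:],s[1:]  2  'db'
   9  s[1:],s[15:]  0  ''
  10  s[15:],s[3:]  1  'e'
  11  s[3:],s[11:]  2  'ea'
  12  s[11:],s[13:]  1  'e'
  13  s[13:],s[0:]  1  'e'
  14  s[0:],s[10:]  1  'e'
  15  s[10:],s[9:]  0  ''

n(n+1)/2 = 16·17/2 = 136
Σ LCP = 0 + 1 + 1 + 0 + 1 + 1 + 2 + 0 + 2 + 0 + 1 + 2 + 1 + 1 + 1 + 0 = 14
distinct = 136 − 14 = 122

122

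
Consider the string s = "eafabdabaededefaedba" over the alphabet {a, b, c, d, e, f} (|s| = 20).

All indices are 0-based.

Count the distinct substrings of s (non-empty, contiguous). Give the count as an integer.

sorted suffixes:
  #0 SA[0]=19  'a'
  #1 SA[1]=6  'abaededefaedba'
  #2 SA[2]=3  'abdabaededefaedba'
  #3 SA[3]=15  'aedba'
  #4 SA[4]=8  'aededefaedba'
  #5 SA[5]=1  'afabdabaededefaedba'
  #6 SA[6]=18  'ba'
  #7 SA[7]=7  'baededefaedba'
  #8 SA[8]=4  'bdabaededefaedba'
  #9 SA[9]=5  'dabaededefaedba'
  #10 SA[10]=17  'dba'
  #11 SA[11]=10  'dedefaedba'
  #12 SA[12]=12  'defaedba'
  #13 SA[13]=0  'eafabdabaededefaedba'
  #14 SA[14]=16  'edba'
  #15 SA[15]=9  'ededefaedba'
  #16 SA[16]=11  'edefaedba'
  #17 SA[17]=13  'efaedba'
  #18 SA[18]=2  'fabdabaededefaedba'
  #19 SA[19]=14  'faedba'

SA = [19, 6, 3, 15, 8, 1, 18, 7, 4, 5, 17, 10, 12, 0, 16, 9, 11, 13, 2, 14]
[i] adj suffixes → lcp
  [1] 19/6 → 1 ('a')
  [2] 6/3 → 2 ('ab')
  [3] 3/15 → 1 ('a')
  [4] 15/8 → 3 ('aed')
  [5] 8/1 → 1 ('a')
  [6] 1/18 → 0 ('')
  [7] 18/7 → 2 ('ba')
  [8] 7/4 → 1 ('b')
  [9] 4/5 → 0 ('')
  [10] 5/17 → 1 ('d')
  [11] 17/10 → 1 ('d')
  [12] 10/12 → 2 ('de')
  [13] 12/0 → 0 ('')
  [14] 0/16 → 1 ('e')
  [15] 16/9 → 2 ('ed')
  [16] 9/11 → 3 ('ede')
  [17] 11/13 → 1 ('e')
  [18] 13/2 → 0 ('')
  [19] 2/14 → 2 ('fa')

n(n+1)/2 = 20·21/2 = 210
Σ LCP = 0 + 1 + 2 + 1 + 3 + 1 + 0 + 2 + 1 + 0 + 1 + 1 + 2 + 0 + 1 + 2 + 3 + 1 + 0 + 2 = 24
distinct = 210 − 24 = 186

186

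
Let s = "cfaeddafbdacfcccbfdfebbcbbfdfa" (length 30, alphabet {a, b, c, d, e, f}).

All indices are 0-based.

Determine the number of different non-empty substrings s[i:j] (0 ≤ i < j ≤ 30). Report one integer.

429

sorted suffixes:
  #0 SA[0]=29  'a'
  #1 SA[1]=10  'acfcccbfdfebbcbbfdfa'
  #2 SA[2]=2  'aeddafbdacfcccbfdfebbcbbfdfa'
  #3 SA[3]=6  'afbdacfcccbfdfebbcbbfdfa'
  #4 SA[4]=21  'bbcbbfdfa'
  #5 SA[5]=24  'bbfdfa'
  #6 SA[6]=22  'bcbbfdfa'
  #7 SA[7]=8  'bdacfcccbfdfebbcbbfdfa'
  #8 SA[8]=25  'bfdfa'
  #9 SA[9]=16  'bfdfebbcbbfdfa'
  #10 SA[10]=23  'cbbfdfa'
  #11 SA[11]=15  'cbfdfebbcbbfdfa'
  #12 SA[12]=14  'ccbfdfebbcbbfdfa'
  #13 SA[13]=13  'cccbfdfebbcbbfdfa'
  #14 SA[14]=0  'cfaeddafbdacfcccbfdfebbcbbfdfa'
  #15 SA[15]=11  'cfcccbfdfebbcbbfdfa'
  #16 SA[16]=9  'dacfcccbfdfebbcbbfdfa'
  #17 SA[17]=5  'dafbdacfcccbfdfebbcbbfdfa'
  #18 SA[18]=4  'ddafbdacfcccbfdfebbcbbfdfa'
  #19 SA[19]=27  'dfa'
  #20 SA[20]=18  'dfebbcbbfdfa'
  #21 SA[21]=20  'ebbcbbfdfa'
  #22 SA[22]=3  'eddafbdacfcccbfdfebbcbbfdfa'
  #23 SA[23]=28  'fa'
  #24 SA[24]=1  'faeddafbdacfcccbfdfebbcbbfdfa'
  #25 SA[25]=7  'fbdacfcccbfdfebbcbbfdfa'
  #26 SA[26]=12  'fcccbfdfebbcbbfdfa'
  #27 SA[27]=26  'fdfa'
  #28 SA[28]=17  'fdfebbcbbfdfa'
  #29 SA[29]=19  'febbcbbfdfa'

SA = [29, 10, 2, 6, 21, 24, 22, 8, 25, 16, 23, 15, 14, 13, 0, 11, 9, 5, 4, 27, 18, 20, 3, 28, 1, 7, 12, 26, 17, 19]
i: (SA[i-1],SA[i]) lcp shared
  1: (29,10) 1 'a'
  2: (10,2) 1 'a'
  3: (2,6) 1 'a'
  4: (6,21) 0 ''
  5: (21,24) 2 'bb'
  6: (24,22) 1 'b'
  7: (22,8) 1 'b'
  8: (8,25) 1 'b'
  9: (25,16) 4 'bfdf'
  10: (16,23) 0 ''
  11: (23,15) 2 'cb'
  12: (15,14) 1 'c'
  13: (14,13) 2 'cc'
  14: (13,0) 1 'c'
  15: (0,11) 2 'cf'
  16: (11,9) 0 ''
  17: (9,5) 2 'da'
  18: (5,4) 1 'd'
  19: (4,27) 1 'd'
  20: (27,18) 2 'df'
  21: (18,20) 0 ''
  22: (20,3) 1 'e'
  23: (3,28) 0 ''
  24: (28,1) 2 'fa'
  25: (1,7) 1 'f'
  26: (7,12) 1 'f'
  27: (12,26) 1 'f'
  28: (26,17) 3 'fdf'
  29: (17,19) 1 'f'

n(n+1)/2 = 30·31/2 = 465
Σ LCP = 0 + 1 + 1 + 1 + 0 + 2 + 1 + 1 + 1 + 4 + 0 + 2 + 1 + 2 + 1 + 2 + 0 + 2 + 1 + 1 + 2 + 0 + 1 + 0 + 2 + 1 + 1 + 1 + 3 + 1 = 36
distinct = 465 − 36 = 429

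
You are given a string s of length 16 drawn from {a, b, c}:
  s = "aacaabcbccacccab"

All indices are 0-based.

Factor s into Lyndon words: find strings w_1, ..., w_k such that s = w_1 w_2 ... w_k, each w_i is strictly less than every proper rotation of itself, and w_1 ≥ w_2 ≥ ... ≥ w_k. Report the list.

["aac", "aabcbccacccab"]

emit factor 1: 'aac' (i=0, period=3)
emit factor 2: 'aabcbccacccab' (i=3, period=13)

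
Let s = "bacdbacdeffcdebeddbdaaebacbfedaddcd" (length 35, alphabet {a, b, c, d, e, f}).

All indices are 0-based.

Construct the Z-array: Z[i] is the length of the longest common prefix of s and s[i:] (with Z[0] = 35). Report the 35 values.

Z[0]=35
i=1: fresh scan; Z[1]=0
i=2: fresh scan; Z[2]=0
i=3: fresh scan; Z[3]=0
i=4: fresh scan; Z[4]=4 grow→box=[4,8)
i=5: min(r-i=3, Z[1]=0)=0; Z[5]=0
i=6: min(r-i=2, Z[2]=0)=0; Z[6]=0
i=7: min(r-i=1, Z[3]=0)=0; Z[7]=0
i=8: fresh scan; Z[8]=0
i=9: fresh scan; Z[9]=0
i=10: fresh scan; Z[10]=0
i=11: fresh scan; Z[11]=0
i=12: fresh scan; Z[12]=0
i=13: fresh scan; Z[13]=0
i=14: fresh scan; Z[14]=1 grow→box=[14,15)
i=15: fresh scan; Z[15]=0
i=16: fresh scan; Z[16]=0
i=17: fresh scan; Z[17]=0
i=18: fresh scan; Z[18]=1 grow→box=[18,19)
i=19: fresh scan; Z[19]=0
i=20: fresh scan; Z[20]=0
i=21: fresh scan; Z[21]=0
i=22: fresh scan; Z[22]=0
i=23: fresh scan; Z[23]=3 grow→box=[23,26)
i=24: min(r-i=2, Z[1]=0)=0; Z[24]=0
i=25: min(r-i=1, Z[2]=0)=0; Z[25]=0
i=26: fresh scan; Z[26]=1 grow→box=[26,27)
i=27: fresh scan; Z[27]=0
i=28: fresh scan; Z[28]=0
i=29: fresh scan; Z[29]=0
i=30: fresh scan; Z[30]=0
i=31: fresh scan; Z[31]=0
i=32: fresh scan; Z[32]=0
i=33: fresh scan; Z[33]=0
i=34: fresh scan; Z[34]=0

[35, 0, 0, 0, 4, 0, 0, 0, 0, 0, 0, 0, 0, 0, 1, 0, 0, 0, 1, 0, 0, 0, 0, 3, 0, 0, 1, 0, 0, 0, 0, 0, 0, 0, 0]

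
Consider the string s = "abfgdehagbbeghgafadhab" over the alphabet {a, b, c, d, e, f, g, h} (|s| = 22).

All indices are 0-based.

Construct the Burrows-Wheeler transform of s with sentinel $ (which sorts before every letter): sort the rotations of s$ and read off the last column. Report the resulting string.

rank  rotation                 last
    0  $abfgdehagbbeghgafadhab  b
    1  ab$abfgdehagbbeghgafadh  h
    2  abfgdehagbbeghgafadhab$  $
    3  adhab$abfgdehagbbeghgaf  f
    4  afadhab$abfgdehagbbeghg  g
    5  agbbeghgafadhab$abfgdeh  h
    6  b$abfgdehagbbeghgafadha  a
    7  bbeghgafadhab$abfgdehag  g
    8  beghgafadhab$abfgdehagb  b
    9  bfgdehagbbeghgafadhab$a  a
   10  dehagbbeghgafadhab$abfg  g
   11  dhab$abfgdehagbbeghgafa  a
   12  eghgafadhab$abfgdehagbb  b
   13  ehagbbeghgafadhab$abfgd  d
   14  fadhab$abfgdehagbbeghga  a
   15  fgdehagbbeghgafadhab$ab  b
   16  gafadhab$abfgdehagbbegh  h
   17  gbbeghgafadhab$abfgdeha  a
   18  gdehagbbeghgafadhab$abf  f
   19  ghgafadhab$abfgdehagbbe  e
   20  hab$abfgdehagbbeghgafad  d
   21  hagbbeghgafadhab$abfgde  e
   22  hgafadhab$abfgdehagbbeg  g

bh$fghagbagabdabhafedeg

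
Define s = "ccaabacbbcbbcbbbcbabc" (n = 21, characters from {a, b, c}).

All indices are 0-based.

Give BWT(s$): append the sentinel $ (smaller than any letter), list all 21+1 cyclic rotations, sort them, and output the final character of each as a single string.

rank  rotation                last
    0  $ccaabacbbcbbcbbbcbabc  c
    1  aabacbbcbbcbbbcbabc$cc  c
    2  abacbbcbbcbbbcbabc$cca  a
    3  abc$ccaabacbbcbbcbbbcb  b
    4  acbbcbbcbbbcbabc$ccaab  b
    5  babc$ccaabacbbcbbcbbbc  c
    6  bacbbcbbcbbbcbabc$ccaa  a
    7  bbbcbabc$ccaabacbbcbbc  c
    8  bbcbabc$ccaabacbbcbbcb  b
    9  bbcbbbcbabc$ccaabacbbc  c
   10  bbcbbcbbbcbabc$ccaabac  c
   11  bc$ccaabacbbcbbcbbbcba  a
   12  bcbabc$ccaabacbbcbbcbb  b
   13  bcbbbcbabc$ccaabacbbcb  b
   14  bcbbcbbbcbabc$ccaabacb  b
   15  c$ccaabacbbcbbcbbbcbab  b
   16  caabacbbcbbcbbbcbabc$c  c
   17  cbabc$ccaabacbbcbbcbbb  b
   18  cbbbcbabc$ccaabacbbcbb  b
   19  cbbcbbbcbabc$ccaabacbb  b
   20  cbbcbbcbbbcbabc$ccaaba  a
   21  ccaabacbbcbbcbbbcbabc$  $

ccabbcacbccabbbbcbbba$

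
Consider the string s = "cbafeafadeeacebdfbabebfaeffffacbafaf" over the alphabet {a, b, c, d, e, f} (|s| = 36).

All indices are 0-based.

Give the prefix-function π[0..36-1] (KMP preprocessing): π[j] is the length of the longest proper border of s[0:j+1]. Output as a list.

[0, 0, 0, 0, 0, 0, 0, 0, 0, 0, 0, 0, 1, 0, 0, 0, 0, 0, 0, 0, 0, 0, 0, 0, 0, 0, 0, 0, 0, 0, 1, 2, 3, 4, 0, 0]

π[0] = 0
j=1 s[j]='b': π[1]=0 (border '')
j=2 s[j]='a': π[2]=0 (border '')
j=3 s[j]='f': π[3]=0 (border '')
j=4 s[j]='e': π[4]=0 (border '')
j=5 s[j]='a': π[5]=0 (border '')
j=6 s[j]='f': π[6]=0 (border '')
j=7 s[j]='a': π[7]=0 (border '')
j=8 s[j]='d': π[8]=0 (border '')
j=9 s[j]='e': π[9]=0 (border '')
j=10 s[j]='e': π[10]=0 (border '')
j=11 s[j]='a': π[11]=0 (border '')
j=12 s[j]='c': π[12]=1 (border 'c')
j=13 s[j]='e': k: 1→0; π[13]=0 (border '')
j=14 s[j]='b': π[14]=0 (border '')
j=15 s[j]='d': π[15]=0 (border '')
j=16 s[j]='f': π[16]=0 (border '')
j=17 s[j]='b': π[17]=0 (border '')
j=18 s[j]='a': π[18]=0 (border '')
j=19 s[j]='b': π[19]=0 (border '')
j=20 s[j]='e': π[20]=0 (border '')
j=21 s[j]='b': π[21]=0 (border '')
j=22 s[j]='f': π[22]=0 (border '')
j=23 s[j]='a': π[23]=0 (border '')
j=24 s[j]='e': π[24]=0 (border '')
j=25 s[j]='f': π[25]=0 (border '')
j=26 s[j]='f': π[26]=0 (border '')
j=27 s[j]='f': π[27]=0 (border '')
j=28 s[j]='f': π[28]=0 (border '')
j=29 s[j]='a': π[29]=0 (border '')
j=30 s[j]='c': π[30]=1 (border 'c')
j=31 s[j]='b': π[31]=2 (border 'cb')
j=32 s[j]='a': π[32]=3 (border 'cba')
j=33 s[j]='f': π[33]=4 (border 'cbaf')
j=34 s[j]='a': k: 4→0; π[34]=0 (border '')
j=35 s[j]='f': π[35]=0 (border '')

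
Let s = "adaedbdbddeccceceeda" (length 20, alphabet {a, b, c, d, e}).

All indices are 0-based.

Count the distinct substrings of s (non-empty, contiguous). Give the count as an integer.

rank→(start, suffix):
  0 → (19, 'a')
  1 → (0, 'adaedbdbddeccceceeda')
  2 → (2, 'aedbdbddeccceceeda')
  3 → (5, 'bdbddeccceceeda')
  4 → (7, 'bddeccceceeda')
  5 → (11, 'ccceceeda')
  6 → (12, 'cceceeda')
  7 → (13, 'ceceeda')
  8 → (15, 'ceeda')
  9 → (18, 'da')
  10 → (1, 'daedbdbddeccceceeda')
  11 → (4, 'dbdbddeccceceeda')
  12 → (6, 'dbddeccceceeda')
  13 → (8, 'ddeccceceeda')
  14 → (9, 'deccceceeda')
  15 → (10, 'eccceceeda')
  16 → (14, 'eceeda')
  17 → (17, 'eda')
  18 → (3, 'edbdbddeccceceeda')
  19 → (16, 'eeda')

SA = [19, 0, 2, 5, 7, 11, 12, 13, 15, 18, 1, 4, 6, 8, 9, 10, 14, 17, 3, 16]
i: (SA[i-1],SA[i]) lcp shared
  1: (19,0) 1 'a'
  2: (0,2) 1 'a'
  3: (2,5) 0 ''
  4: (5,7) 2 'bd'
  5: (7,11) 0 ''
  6: (11,12) 2 'cc'
  7: (12,13) 1 'c'
  8: (13,15) 2 'ce'
  9: (15,18) 0 ''
  10: (18,1) 2 'da'
  11: (1,4) 1 'd'
  12: (4,6) 3 'dbd'
  13: (6,8) 1 'd'
  14: (8,9) 1 'd'
  15: (9,10) 0 ''
  16: (10,14) 2 'ec'
  17: (14,17) 1 'e'
  18: (17,3) 2 'ed'
  19: (3,16) 1 'e'

n(n+1)/2 = 20·21/2 = 210
Σ LCP = 0 + 1 + 1 + 0 + 2 + 0 + 2 + 1 + 2 + 0 + 2 + 1 + 3 + 1 + 1 + 0 + 2 + 1 + 2 + 1 = 23
distinct = 210 − 23 = 187

187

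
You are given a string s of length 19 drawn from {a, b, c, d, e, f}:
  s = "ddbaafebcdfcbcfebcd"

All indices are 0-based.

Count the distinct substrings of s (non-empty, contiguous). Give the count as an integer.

166

sorted suffixes:
  #0 SA[0]=3  'aafebcdfcbcfebcd'
  #1 SA[1]=4  'afebcdfcbcfebcd'
  #2 SA[2]=2  'baafebcdfcbcfebcd'
  #3 SA[3]=16  'bcd'
  #4 SA[4]=7  'bcdfcbcfebcd'
  #5 SA[5]=12  'bcfebcd'
  #6 SA[6]=11  'cbcfebcd'
  #7 SA[7]=17  'cd'
  #8 SA[8]=8  'cdfcbcfebcd'
  #9 SA[9]=13  'cfebcd'
  #10 SA[10]=18  'd'
  #11 SA[11]=1  'dbaafebcdfcbcfebcd'
  #12 SA[12]=0  'ddbaafebcdfcbcfebcd'
  #13 SA[13]=9  'dfcbcfebcd'
  #14 SA[14]=15  'ebcd'
  #15 SA[15]=6  'ebcdfcbcfebcd'
  #16 SA[16]=10  'fcbcfebcd'
  #17 SA[17]=14  'febcd'
  #18 SA[18]=5  'febcdfcbcfebcd'

SA = [3, 4, 2, 16, 7, 12, 11, 17, 8, 13, 18, 1, 0, 9, 15, 6, 10, 14, 5]
i: (SA[i-1],SA[i]) lcp shared
  1: (3,4) 1 'a'
  2: (4,2) 0 ''
  3: (2,16) 1 'b'
  4: (16,7) 3 'bcd'
  5: (7,12) 2 'bc'
  6: (12,11) 0 ''
  7: (11,17) 1 'c'
  8: (17,8) 2 'cd'
  9: (8,13) 1 'c'
  10: (13,18) 0 ''
  11: (18,1) 1 'd'
  12: (1,0) 1 'd'
  13: (0,9) 1 'd'
  14: (9,15) 0 ''
  15: (15,6) 4 'ebcd'
  16: (6,10) 0 ''
  17: (10,14) 1 'f'
  18: (14,5) 5 'febcd'

n(n+1)/2 = 19·20/2 = 190
Σ LCP = 0 + 1 + 0 + 1 + 3 + 2 + 0 + 1 + 2 + 1 + 0 + 1 + 1 + 1 + 0 + 4 + 0 + 1 + 5 = 24
distinct = 190 − 24 = 166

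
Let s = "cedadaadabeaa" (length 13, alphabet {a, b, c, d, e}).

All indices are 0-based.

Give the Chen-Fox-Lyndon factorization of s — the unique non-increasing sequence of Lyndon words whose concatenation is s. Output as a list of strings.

["ced", "ad", "aadabe", "a", "a"]

emit factor 1: 'ced' (i=0, period=3)
emit factor 2: 'ad' (i=3, period=2)
emit factor 3: 'aadabe' (i=5, period=6)
emit factor 4: 'a' (i=11, period=1)
emit factor 5: 'a' (i=12, period=1)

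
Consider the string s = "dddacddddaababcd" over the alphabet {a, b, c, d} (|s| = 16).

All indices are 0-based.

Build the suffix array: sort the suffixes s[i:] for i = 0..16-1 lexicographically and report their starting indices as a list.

[9, 10, 12, 3, 11, 13, 14, 4, 15, 8, 2, 7, 1, 6, 0, 5]

rank | idx | suffix
   0 |   9 | aababcd
   1 |  10 | ababcd
   2 |  12 | abcd
   3 |   3 | acddddaababcd
   4 |  11 | babcd
   5 |  13 | bcd
   6 |  14 | cd
   7 |   4 | cddddaababcd
   8 |  15 | d
   9 |   8 | daababcd
  10 |   2 | dacddddaababcd
  11 |   7 | ddaababcd
  12 |   1 | ddacddddaababcd
  13 |   6 | dddaababcd
  14 |   0 | dddacddddaababcd
  15 |   5 | ddddaababcd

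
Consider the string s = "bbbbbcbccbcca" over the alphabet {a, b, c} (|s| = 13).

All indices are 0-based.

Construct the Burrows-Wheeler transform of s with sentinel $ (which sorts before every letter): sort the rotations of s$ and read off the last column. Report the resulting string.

rank  rotation        last
    0  $bbbbbcbccbcca  a
    1  a$bbbbbcbccbcc  c
    2  bbbbbcbccbcca$  $
    3  bbbbcbccbcca$b  b
    4  bbbcbccbcca$bb  b
    5  bbcbccbcca$bbb  b
    6  bcbccbcca$bbbb  b
    7  bcca$bbbbbcbcc  c
    8  bccbcca$bbbbbc  c
    9  ca$bbbbbcbccbc  c
   10  cbcca$bbbbbcbc  c
   11  cbccbcca$bbbbb  b
   12  cca$bbbbbcbccb  b
   13  ccbcca$bbbbbcb  b

ac$bbbbccccbbb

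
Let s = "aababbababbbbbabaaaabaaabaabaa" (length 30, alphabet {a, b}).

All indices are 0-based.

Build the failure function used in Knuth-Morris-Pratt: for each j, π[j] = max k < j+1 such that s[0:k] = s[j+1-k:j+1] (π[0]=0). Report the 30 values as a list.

[0, 1, 0, 1, 0, 0, 1, 0, 1, 0, 0, 0, 0, 0, 1, 0, 1, 2, 2, 2, 3, 4, 2, 2, 3, 4, 2, 3, 4, 2]

π[0] = 0
j=1 s[j]='a': π[1]=1 (border 'a')
j=2 s[j]='b': k: 1→0; π[2]=0 (border '')
j=3 s[j]='a': π[3]=1 (border 'a')
j=4 s[j]='b': k: 1→0; π[4]=0 (border '')
j=5 s[j]='b': π[5]=0 (border '')
j=6 s[j]='a': π[6]=1 (border 'a')
j=7 s[j]='b': k: 1→0; π[7]=0 (border '')
j=8 s[j]='a': π[8]=1 (border 'a')
j=9 s[j]='b': k: 1→0; π[9]=0 (border '')
j=10 s[j]='b': π[10]=0 (border '')
j=11 s[j]='b': π[11]=0 (border '')
j=12 s[j]='b': π[12]=0 (border '')
j=13 s[j]='b': π[13]=0 (border '')
j=14 s[j]='a': π[14]=1 (border 'a')
j=15 s[j]='b': k: 1→0; π[15]=0 (border '')
j=16 s[j]='a': π[16]=1 (border 'a')
j=17 s[j]='a': π[17]=2 (border 'aa')
j=18 s[j]='a': k: 2→1; π[18]=2 (border 'aa')
j=19 s[j]='a': k: 2→1; π[19]=2 (border 'aa')
j=20 s[j]='b': π[20]=3 (border 'aab')
j=21 s[j]='a': π[21]=4 (border 'aaba')
j=22 s[j]='a': k: 4→1; π[22]=2 (border 'aa')
j=23 s[j]='a': k: 2→1; π[23]=2 (border 'aa')
j=24 s[j]='b': π[24]=3 (border 'aab')
j=25 s[j]='a': π[25]=4 (border 'aaba')
j=26 s[j]='a': k: 4→1; π[26]=2 (border 'aa')
j=27 s[j]='b': π[27]=3 (border 'aab')
j=28 s[j]='a': π[28]=4 (border 'aaba')
j=29 s[j]='a': k: 4→1; π[29]=2 (border 'aa')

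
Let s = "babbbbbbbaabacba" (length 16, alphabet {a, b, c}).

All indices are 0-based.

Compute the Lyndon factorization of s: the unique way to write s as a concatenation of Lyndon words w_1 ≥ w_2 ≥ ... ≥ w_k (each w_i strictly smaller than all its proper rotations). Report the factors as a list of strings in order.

emit factor 1: 'b' (i=0, period=1)
emit factor 2: 'abbbbbbb' (i=1, period=8)
emit factor 3: 'aabacb' (i=9, period=6)
emit factor 4: 'a' (i=15, period=1)

["b", "abbbbbbb", "aabacb", "a"]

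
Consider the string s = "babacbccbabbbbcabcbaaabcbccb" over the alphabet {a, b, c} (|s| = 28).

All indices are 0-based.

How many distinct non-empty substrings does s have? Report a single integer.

rank | idx | suffix
   0 |  19 | aaabcbccb
   1 |  20 | aabcbccb
   2 |   1 | abacbccbabbbbcabcbaaabcbccb
   3 |   9 | abbbbcabcbaaabcbccb
   4 |  15 | abcbaaabcbccb
   5 |  21 | abcbccb
   6 |   3 | acbccbabbbbcabcbaaabcbccb
   7 |  27 | b
   8 |  18 | baaabcbccb
   9 |   0 | babacbccbabbbbcabcbaaabcbccb
  10 |   8 | babbbbcabcbaaabcbccb
  11 |   2 | bacbccbabbbbcabcbaaabcbccb
  12 |  10 | bbbbcabcbaaabcbccb
  13 |  11 | bbbcabcbaaabcbccb
  14 |  12 | bbcabcbaaabcbccb
  15 |  13 | bcabcbaaabcbccb
  16 |  16 | bcbaaabcbccb
  17 |  22 | bcbccb
  18 |  24 | bccb
  19 |   5 | bccbabbbbcabcbaaabcbccb
  20 |  14 | cabcbaaabcbccb
  21 |  26 | cb
  22 |  17 | cbaaabcbccb
  23 |   7 | cbabbbbcabcbaaabcbccb
  24 |  23 | cbccb
  25 |   4 | cbccbabbbbcabcbaaabcbccb
  26 |  25 | ccb
  27 |   6 | ccbabbbbcabcbaaabcbccb

SA = [19, 20, 1, 9, 15, 21, 3, 27, 18, 0, 8, 2, 10, 11, 12, 13, 16, 22, 24, 5, 14, 26, 17, 7, 23, 4, 25, 6]
[i] adj suffixes → lcp
  [1] 19/20 → 2 ('aa')
  [2] 20/1 → 1 ('a')
  [3] 1/9 → 2 ('ab')
  [4] 9/15 → 2 ('ab')
  [5] 15/21 → 4 ('abcb')
  [6] 21/3 → 1 ('a')
  [7] 3/27 → 0 ('')
  [8] 27/18 → 1 ('b')
  [9] 18/0 → 2 ('ba')
  [10] 0/8 → 3 ('bab')
  [11] 8/2 → 2 ('ba')
  [12] 2/10 → 1 ('b')
  [13] 10/11 → 3 ('bbb')
  [14] 11/12 → 2 ('bb')
  [15] 12/13 → 1 ('b')
  [16] 13/16 → 2 ('bc')
  [17] 16/22 → 3 ('bcb')
  [18] 22/24 → 2 ('bc')
  [19] 24/5 → 4 ('bccb')
  [20] 5/14 → 0 ('')
  [21] 14/26 → 1 ('c')
  [22] 26/17 → 2 ('cb')
  [23] 17/7 → 3 ('cba')
  [24] 7/23 → 2 ('cb')
  [25] 23/4 → 5 ('cbccb')
  [26] 4/25 → 1 ('c')
  [27] 25/6 → 3 ('ccb')

n(n+1)/2 = 28·29/2 = 406
Σ LCP = 0 + 2 + 1 + 2 + 2 + 4 + 1 + 0 + 1 + 2 + 3 + 2 + 1 + 3 + 2 + 1 + 2 + 3 + 2 + 4 + 0 + 1 + 2 + 3 + 2 + 5 + 1 + 3 = 55
distinct = 406 − 55 = 351

351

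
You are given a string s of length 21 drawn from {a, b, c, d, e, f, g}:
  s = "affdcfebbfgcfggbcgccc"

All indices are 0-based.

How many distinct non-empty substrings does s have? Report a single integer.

sorted suffixes:
  #0 SA[0]=0  'affdcfebbfgcfggbcgccc'
  #1 SA[1]=7  'bbfgcfggbcgccc'
  #2 SA[2]=15  'bcgccc'
  #3 SA[3]=8  'bfgcfggbcgccc'
  #4 SA[4]=20  'c'
  #5 SA[5]=19  'cc'
  #6 SA[6]=18  'ccc'
  #7 SA[7]=4  'cfebbfgcfggbcgccc'
  #8 SA[8]=11  'cfggbcgccc'
  #9 SA[9]=16  'cgccc'
  #10 SA[10]=3  'dcfebbfgcfggbcgccc'
  #11 SA[11]=6  'ebbfgcfggbcgccc'
  #12 SA[12]=2  'fdcfebbfgcfggbcgccc'
  #13 SA[13]=5  'febbfgcfggbcgccc'
  #14 SA[14]=1  'ffdcfebbfgcfggbcgccc'
  #15 SA[15]=9  'fgcfggbcgccc'
  #16 SA[16]=12  'fggbcgccc'
  #17 SA[17]=14  'gbcgccc'
  #18 SA[18]=17  'gccc'
  #19 SA[19]=10  'gcfggbcgccc'
  #20 SA[20]=13  'ggbcgccc'

SA = [0, 7, 15, 8, 20, 19, 18, 4, 11, 16, 3, 6, 2, 5, 1, 9, 12, 14, 17, 10, 13]
[i] adj suffixes → lcp
  [1] 0/7 → 0 ('')
  [2] 7/15 → 1 ('b')
  [3] 15/8 → 1 ('b')
  [4] 8/20 → 0 ('')
  [5] 20/19 → 1 ('c')
  [6] 19/18 → 2 ('cc')
  [7] 18/4 → 1 ('c')
  [8] 4/11 → 2 ('cf')
  [9] 11/16 → 1 ('c')
  [10] 16/3 → 0 ('')
  [11] 3/6 → 0 ('')
  [12] 6/2 → 0 ('')
  [13] 2/5 → 1 ('f')
  [14] 5/1 → 1 ('f')
  [15] 1/9 → 1 ('f')
  [16] 9/12 → 2 ('fg')
  [17] 12/14 → 0 ('')
  [18] 14/17 → 1 ('g')
  [19] 17/10 → 2 ('gc')
  [20] 10/13 → 1 ('g')

n(n+1)/2 = 21·22/2 = 231
Σ LCP = 0 + 0 + 1 + 1 + 0 + 1 + 2 + 1 + 2 + 1 + 0 + 0 + 0 + 1 + 1 + 1 + 2 + 0 + 1 + 2 + 1 = 18
distinct = 231 − 18 = 213

213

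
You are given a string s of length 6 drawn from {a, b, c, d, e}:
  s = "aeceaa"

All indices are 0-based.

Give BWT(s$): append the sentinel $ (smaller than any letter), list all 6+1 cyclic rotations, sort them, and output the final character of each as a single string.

rank  rotation last
    0  $aeceaa  a
    1  a$aecea  a
    2  aa$aece  e
    3  aeceaa$  $
    4  ceaa$ae  e
    5  eaa$aec  c
    6  eceaa$a  a

aae$eca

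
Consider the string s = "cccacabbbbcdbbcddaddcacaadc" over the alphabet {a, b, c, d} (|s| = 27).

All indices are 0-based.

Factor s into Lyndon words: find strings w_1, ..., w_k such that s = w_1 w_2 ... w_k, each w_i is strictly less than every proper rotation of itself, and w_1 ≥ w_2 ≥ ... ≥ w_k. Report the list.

["c", "c", "c", "ac", "abbbbcdbbcddaddcac", "aadc"]

emit factor 1: 'c' (i=0, period=1)
emit factor 2: 'c' (i=1, period=1)
emit factor 3: 'c' (i=2, period=1)
emit factor 4: 'ac' (i=3, period=2)
emit factor 5: 'abbbbcdbbcddaddcac' (i=5, period=18)
emit factor 6: 'aadc' (i=23, period=4)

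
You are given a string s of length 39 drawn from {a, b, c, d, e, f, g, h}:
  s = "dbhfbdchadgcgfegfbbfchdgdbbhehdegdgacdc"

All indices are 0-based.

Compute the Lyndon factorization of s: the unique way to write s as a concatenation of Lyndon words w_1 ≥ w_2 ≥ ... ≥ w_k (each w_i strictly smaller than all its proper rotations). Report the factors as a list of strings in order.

emit factor 1: 'd' (i=0, period=1)
emit factor 2: 'bhf' (i=1, period=3)
emit factor 3: 'bdch' (i=4, period=4)
emit factor 4: 'adgcgfegfbbfchdgdbbhehdegdg' (i=8, period=27)
emit factor 5: 'acdc' (i=35, period=4)

["d", "bhf", "bdch", "adgcgfegfbbfchdgdbbhehdegdg", "acdc"]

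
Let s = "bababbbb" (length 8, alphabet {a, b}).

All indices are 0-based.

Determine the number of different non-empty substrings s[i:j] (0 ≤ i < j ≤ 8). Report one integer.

rank | idx | suffix
   0 |   1 | ababbbb
   1 |   3 | abbbb
   2 |   7 | b
   3 |   0 | bababbbb
   4 |   2 | babbbb
   5 |   6 | bb
   6 |   5 | bbb
   7 |   4 | bbbb

SA = [1, 3, 7, 0, 2, 6, 5, 4]
rank  pair      lcp
   1  s[1:],s[3:]  2  'ab'
   2  s[3:],s[7:]  0  ''
   3  s[7:],s[0:]  1  'b'
   4  s[0:],s[2:]  3  'bab'
   5  s[2:],s[6:]  1  'b'
   6  s[6:],s[5:]  2  'bb'
   7  s[5:],s[4:]  3  'bbb'

n(n+1)/2 = 8·9/2 = 36
Σ LCP = 0 + 2 + 0 + 1 + 3 + 1 + 2 + 3 = 12
distinct = 36 − 12 = 24

24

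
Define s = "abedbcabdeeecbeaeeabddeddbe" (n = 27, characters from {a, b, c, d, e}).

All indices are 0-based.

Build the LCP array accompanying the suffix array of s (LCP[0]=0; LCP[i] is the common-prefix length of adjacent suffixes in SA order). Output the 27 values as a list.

sorted suffixes:
  #0 SA[0]=18  'abddeddbe'
  #1 SA[1]=6  'abdeeecbeaeeabddeddbe'
  #2 SA[2]=0  'abedbcabdeeecbeaeeabddeddbe'
  #3 SA[3]=15  'aeeabddeddbe'
  #4 SA[4]=4  'bcabdeeecbeaeeabddeddbe'
  #5 SA[5]=19  'bddeddbe'
  #6 SA[6]=7  'bdeeecbeaeeabddeddbe'
  #7 SA[7]=25  'be'
  #8 SA[8]=13  'beaeeabddeddbe'
  #9 SA[9]=1  'bedbcabdeeecbeaeeabddeddbe'
  #10 SA[10]=5  'cabdeeecbeaeeabddeddbe'
  #11 SA[11]=12  'cbeaeeabddeddbe'
  #12 SA[12]=3  'dbcabdeeecbeaeeabddeddbe'
  #13 SA[13]=24  'dbe'
  #14 SA[14]=23  'ddbe'
  #15 SA[15]=20  'ddeddbe'
  #16 SA[16]=21  'deddbe'
  #17 SA[17]=8  'deeecbeaeeabddeddbe'
  #18 SA[18]=26  'e'
  #19 SA[19]=17  'eabddeddbe'
  #20 SA[20]=14  'eaeeabddeddbe'
  #21 SA[21]=11  'ecbeaeeabddeddbe'
  #22 SA[22]=2  'edbcabdeeecbeaeeabddeddbe'
  #23 SA[23]=22  'eddbe'
  #24 SA[24]=16  'eeabddeddbe'
  #25 SA[25]=10  'eecbeaeeabddeddbe'
  #26 SA[26]=9  'eeecbeaeeabddeddbe'

SA = [18, 6, 0, 15, 4, 19, 7, 25, 13, 1, 5, 12, 3, 24, 23, 20, 21, 8, 26, 17, 14, 11, 2, 22, 16, 10, 9]
rank  pair      lcp
   1  s[18:],s[6:]  3  'abd'
   2  s[6:],s[0:]  2  'ab'
   3  s[0:],s[15:]  1  'a'
   4  s[15:],s[4:]  0  ''
   5  s[4:],s[19:]  1  'b'
   6  s[19:],s[7:]  2  'bd'
   7  s[7:],s[25:]  1  'b'
   8  s[25:],s[13:]  2  'be'
   9  s[13:],s[1:]  2  'be'
  10  s[1:],s[5:]  0  ''
  11  s[5:],s[12:]  1  'c'
  12  s[12:],s[3:]  0  ''
  13  s[3:],s[24:]  2  'db'
  14  s[24:],s[23:]  1  'd'
  15  s[23:],s[20:]  2  'dd'
  16  s[20:],s[21:]  1  'd'
  17  s[21:],s[8:]  2  'de'
  18  s[8:],s[26:]  0  ''
  19  s[26:],s[17:]  1  'e'
  20  s[17:],s[14:]  2  'ea'
  21  s[14:],s[11:]  1  'e'
  22  s[11:],s[2:]  1  'e'
  23  s[2:],s[22:]  2  'ed'
  24  s[22:],s[16:]  1  'e'
  25  s[16:],s[10:]  2  'ee'
  26  s[10:],s[9:]  2  'ee'

[0, 3, 2, 1, 0, 1, 2, 1, 2, 2, 0, 1, 0, 2, 1, 2, 1, 2, 0, 1, 2, 1, 1, 2, 1, 2, 2]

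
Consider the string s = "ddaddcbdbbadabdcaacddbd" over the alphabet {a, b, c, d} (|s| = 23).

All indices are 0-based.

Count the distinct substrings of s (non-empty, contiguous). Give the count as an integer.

249

rank→(start, suffix):
  0 → (16, 'aacddbd')
  1 → (12, 'abdcaacddbd')
  2 → (17, 'acddbd')
  3 → (10, 'adabdcaacddbd')
  4 → (2, 'addcbdbbadabdcaacddbd')
  5 → (9, 'badabdcaacddbd')
  6 → (8, 'bbadabdcaacddbd')
  7 → (21, 'bd')
  8 → (6, 'bdbbadabdcaacddbd')
  9 → (13, 'bdcaacddbd')
  10 → (15, 'caacddbd')
  11 → (5, 'cbdbbadabdcaacddbd')
  12 → (18, 'cddbd')
  13 → (22, 'd')
  14 → (11, 'dabdcaacddbd')
  15 → (1, 'daddcbdbbadabdcaacddbd')
  16 → (7, 'dbbadabdcaacddbd')
  17 → (20, 'dbd')
  18 → (14, 'dcaacddbd')
  19 → (4, 'dcbdbbadabdcaacddbd')
  20 → (0, 'ddaddcbdbbadabdcaacddbd')
  21 → (19, 'ddbd')
  22 → (3, 'ddcbdbbadabdcaacddbd')

SA = [16, 12, 17, 10, 2, 9, 8, 21, 6, 13, 15, 5, 18, 22, 11, 1, 7, 20, 14, 4, 0, 19, 3]
i: (SA[i-1],SA[i]) lcp shared
  1: (16,12) 1 'a'
  2: (12,17) 1 'a'
  3: (17,10) 1 'a'
  4: (10,2) 2 'ad'
  5: (2,9) 0 ''
  6: (9,8) 1 'b'
  7: (8,21) 1 'b'
  8: (21,6) 2 'bd'
  9: (6,13) 2 'bd'
  10: (13,15) 0 ''
  11: (15,5) 1 'c'
  12: (5,18) 1 'c'
  13: (18,22) 0 ''
  14: (22,11) 1 'd'
  15: (11,1) 2 'da'
  16: (1,7) 1 'd'
  17: (7,20) 2 'db'
  18: (20,14) 1 'd'
  19: (14,4) 2 'dc'
  20: (4,0) 1 'd'
  21: (0,19) 2 'dd'
  22: (19,3) 2 'dd'

n(n+1)/2 = 23·24/2 = 276
Σ LCP = 0 + 1 + 1 + 1 + 2 + 0 + 1 + 1 + 2 + 2 + 0 + 1 + 1 + 0 + 1 + 2 + 1 + 2 + 1 + 2 + 1 + 2 + 2 = 27
distinct = 276 − 27 = 249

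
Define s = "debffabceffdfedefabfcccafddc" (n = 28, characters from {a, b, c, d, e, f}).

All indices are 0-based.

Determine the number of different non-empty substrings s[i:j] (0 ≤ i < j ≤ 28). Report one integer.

375

rank→(start, suffix):
  0 → (5, 'abceffdfedefabfcccafddc')
  1 → (17, 'abfcccafddc')
  2 → (23, 'afddc')
  3 → (6, 'bceffdfedefabfcccafddc')
  4 → (18, 'bfcccafddc')
  5 → (2, 'bffabceffdfedefabfcccafddc')
  6 → (27, 'c')
  7 → (22, 'cafddc')
  8 → (21, 'ccafddc')
  9 → (20, 'cccafddc')
  10 → (7, 'ceffdfedefabfcccafddc')
  11 → (26, 'dc')
  12 → (25, 'ddc')
  13 → (0, 'debffabceffdfedefabfcccafddc')
  14 → (14, 'defabfcccafddc')
  15 → (11, 'dfedefabfcccafddc')
  16 → (1, 'ebffabceffdfedefabfcccafddc')
  17 → (13, 'edefabfcccafddc')
  18 → (15, 'efabfcccafddc')
  19 → (8, 'effdfedefabfcccafddc')
  20 → (4, 'fabceffdfedefabfcccafddc')
  21 → (16, 'fabfcccafddc')
  22 → (19, 'fcccafddc')
  23 → (24, 'fddc')
  24 → (10, 'fdfedefabfcccafddc')
  25 → (12, 'fedefabfcccafddc')
  26 → (3, 'ffabceffdfedefabfcccafddc')
  27 → (9, 'ffdfedefabfcccafddc')

SA = [5, 17, 23, 6, 18, 2, 27, 22, 21, 20, 7, 26, 25, 0, 14, 11, 1, 13, 15, 8, 4, 16, 19, 24, 10, 12, 3, 9]
rank  pair      lcp
   1  s[5:],s[17:]  2  'ab'
   2  s[17:],s[23:]  1  'a'
   3  s[23:],s[6:]  0  ''
   4  s[6:],s[18:]  1  'b'
   5  s[18:],s[2:]  2  'bf'
   6  s[2:],s[27:]  0  ''
   7  s[27:],s[22:]  1  'c'
   8  s[22:],s[21:]  1  'c'
   9  s[21:],s[20:]  2  'cc'
  10  s[20:],s[7:]  1  'c'
  11  s[7:],s[26:]  0  ''
  12  s[26:],s[25:]  1  'd'
  13  s[25:],s[0:]  1  'd'
  14  s[0:],s[14:]  2  'de'
  15  s[14:],s[11:]  1  'd'
  16  s[11:],s[1:]  0  ''
  17  s[1:],s[13:]  1  'e'
  18  s[13:],s[15:]  1  'e'
  19  s[15:],s[8:]  2  'ef'
  20  s[8:],s[4:]  0  ''
  21  s[4:],s[16:]  3  'fab'
  22  s[16:],s[19:]  1  'f'
  23  s[19:],s[24:]  1  'f'
  24  s[24:],s[10:]  2  'fd'
  25  s[10:],s[12:]  1  'f'
  26  s[12:],s[3:]  1  'f'
  27  s[3:],s[9:]  2  'ff'

n(n+1)/2 = 28·29/2 = 406
Σ LCP = 0 + 2 + 1 + 0 + 1 + 2 + 0 + 1 + 1 + 2 + 1 + 0 + 1 + 1 + 2 + 1 + 0 + 1 + 1 + 2 + 0 + 3 + 1 + 1 + 2 + 1 + 1 + 2 = 31
distinct = 406 − 31 = 375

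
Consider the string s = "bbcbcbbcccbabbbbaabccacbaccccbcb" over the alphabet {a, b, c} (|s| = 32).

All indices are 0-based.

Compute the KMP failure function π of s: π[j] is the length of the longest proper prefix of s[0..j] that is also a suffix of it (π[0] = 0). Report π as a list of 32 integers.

π[0] = 0
j=1 s[j]='b': π[1]=1 (border 'b')
j=2 s[j]='c': k: 1→0; π[2]=0 (border '')
j=3 s[j]='b': π[3]=1 (border 'b')
j=4 s[j]='c': k: 1→0; π[4]=0 (border '')
j=5 s[j]='b': π[5]=1 (border 'b')
j=6 s[j]='b': π[6]=2 (border 'bb')
j=7 s[j]='c': π[7]=3 (border 'bbc')
j=8 s[j]='c': k: 3→0; π[8]=0 (border '')
j=9 s[j]='c': π[9]=0 (border '')
j=10 s[j]='b': π[10]=1 (border 'b')
j=11 s[j]='a': k: 1→0; π[11]=0 (border '')
j=12 s[j]='b': π[12]=1 (border 'b')
j=13 s[j]='b': π[13]=2 (border 'bb')
j=14 s[j]='b': k: 2→1; π[14]=2 (border 'bb')
j=15 s[j]='b': k: 2→1; π[15]=2 (border 'bb')
j=16 s[j]='a': k: 2→1→0; π[16]=0 (border '')
j=17 s[j]='a': π[17]=0 (border '')
j=18 s[j]='b': π[18]=1 (border 'b')
j=19 s[j]='c': k: 1→0; π[19]=0 (border '')
j=20 s[j]='c': π[20]=0 (border '')
j=21 s[j]='a': π[21]=0 (border '')
j=22 s[j]='c': π[22]=0 (border '')
j=23 s[j]='b': π[23]=1 (border 'b')
j=24 s[j]='a': k: 1→0; π[24]=0 (border '')
j=25 s[j]='c': π[25]=0 (border '')
j=26 s[j]='c': π[26]=0 (border '')
j=27 s[j]='c': π[27]=0 (border '')
j=28 s[j]='c': π[28]=0 (border '')
j=29 s[j]='b': π[29]=1 (border 'b')
j=30 s[j]='c': k: 1→0; π[30]=0 (border '')
j=31 s[j]='b': π[31]=1 (border 'b')

[0, 1, 0, 1, 0, 1, 2, 3, 0, 0, 1, 0, 1, 2, 2, 2, 0, 0, 1, 0, 0, 0, 0, 1, 0, 0, 0, 0, 0, 1, 0, 1]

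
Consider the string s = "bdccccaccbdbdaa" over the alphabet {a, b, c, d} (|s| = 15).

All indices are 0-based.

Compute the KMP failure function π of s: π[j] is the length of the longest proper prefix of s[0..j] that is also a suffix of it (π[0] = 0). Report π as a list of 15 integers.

π[0] = 0
j=1 s[j]='d': π[1]=0 (border '')
j=2 s[j]='c': π[2]=0 (border '')
j=3 s[j]='c': π[3]=0 (border '')
j=4 s[j]='c': π[4]=0 (border '')
j=5 s[j]='c': π[5]=0 (border '')
j=6 s[j]='a': π[6]=0 (border '')
j=7 s[j]='c': π[7]=0 (border '')
j=8 s[j]='c': π[8]=0 (border '')
j=9 s[j]='b': π[9]=1 (border 'b')
j=10 s[j]='d': π[10]=2 (border 'bd')
j=11 s[j]='b': k: 2→0; π[11]=1 (border 'b')
j=12 s[j]='d': π[12]=2 (border 'bd')
j=13 s[j]='a': k: 2→0; π[13]=0 (border '')
j=14 s[j]='a': π[14]=0 (border '')

[0, 0, 0, 0, 0, 0, 0, 0, 0, 1, 2, 1, 2, 0, 0]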